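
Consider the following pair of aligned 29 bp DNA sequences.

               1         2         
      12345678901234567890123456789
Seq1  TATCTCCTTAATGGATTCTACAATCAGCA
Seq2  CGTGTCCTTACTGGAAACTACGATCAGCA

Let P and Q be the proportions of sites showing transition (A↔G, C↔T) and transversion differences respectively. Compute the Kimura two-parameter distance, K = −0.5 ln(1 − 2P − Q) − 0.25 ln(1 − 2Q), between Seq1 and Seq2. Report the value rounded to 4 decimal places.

Mismatches occur at site 1 (T→C, transition), site 2 (A→G, transition), site 4 (C→G, transversion), site 11 (A→C, transversion), site 16 (T→A, transversion), site 17 (T→A, transversion), site 22 (A→G, transition).
Of the 7 differences, 3 transitions and 4 transversions over 29 sites: P = 3/29 = 0.103448, Q = 4/29 = 0.137931.
d = −0.5·ln(0.655173) − 0.25·ln(0.724138) = −0.5·(-0.422856) − 0.25·(-0.322773) = 0.2921.

0.2921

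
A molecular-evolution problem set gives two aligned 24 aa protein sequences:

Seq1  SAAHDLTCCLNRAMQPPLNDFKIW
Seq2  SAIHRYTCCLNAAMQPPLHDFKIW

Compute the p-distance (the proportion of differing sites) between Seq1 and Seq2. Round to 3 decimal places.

0.208

Mismatches occur at site 3 (A/I), site 5 (D/R), site 6 (L/Y), site 12 (R/A), site 19 (N/H).
There are 5 differences over 24 sites, so p = 5/24 = 0.208.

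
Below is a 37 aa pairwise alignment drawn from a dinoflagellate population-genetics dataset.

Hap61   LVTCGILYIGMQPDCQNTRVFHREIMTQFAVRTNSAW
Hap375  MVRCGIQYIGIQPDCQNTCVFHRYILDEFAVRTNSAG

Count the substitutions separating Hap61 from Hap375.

10

Mismatches occur at site 1 (L↔M), site 3 (T↔R), site 7 (L↔Q), site 11 (M↔I), site 19 (R↔C), site 24 (E↔Y), site 26 (M↔L), site 27 (T↔D), site 28 (Q↔E), site 37 (W↔G).
That gives 10 mismatches out of 37 aligned sites, so the Hamming distance is 10.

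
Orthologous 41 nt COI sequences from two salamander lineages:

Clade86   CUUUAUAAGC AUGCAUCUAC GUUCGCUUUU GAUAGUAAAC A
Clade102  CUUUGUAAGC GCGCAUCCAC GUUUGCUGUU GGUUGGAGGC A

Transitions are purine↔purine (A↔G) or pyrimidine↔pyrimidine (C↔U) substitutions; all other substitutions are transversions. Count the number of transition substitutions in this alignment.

The sequences differ at positions 5 (A/G, transition), 11 (A/G, transition), 12 (U/C, transition), 18 (U/C, transition), 24 (C/U, transition), 28 (U/G, transversion), 32 (A/G, transition), 34 (A/U, transversion), 36 (U/G, transversion), 38 (A/G, transition), 39 (A/G, transition).
Of the 11 differences, 8 transitions and 3 transversions, so the answer is 8.

8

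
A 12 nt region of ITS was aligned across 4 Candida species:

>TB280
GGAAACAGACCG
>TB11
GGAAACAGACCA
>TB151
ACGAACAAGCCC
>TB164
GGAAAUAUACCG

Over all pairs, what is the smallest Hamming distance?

1

Pairwise Hamming distances:
  TB280 vs TB11: 1
  TB280 vs TB151: 6
  TB280 vs TB164: 2
  TB11 vs TB151: 6
  TB11 vs TB164: 3
  TB151 vs TB164: 7
The smallest is 1, between TB280 and TB11.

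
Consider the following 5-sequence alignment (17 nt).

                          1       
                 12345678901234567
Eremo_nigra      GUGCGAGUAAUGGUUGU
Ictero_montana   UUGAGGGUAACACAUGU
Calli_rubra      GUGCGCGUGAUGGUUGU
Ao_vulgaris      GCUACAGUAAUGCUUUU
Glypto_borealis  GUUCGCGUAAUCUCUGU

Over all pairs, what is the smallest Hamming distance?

2

Pairwise Hamming distances:
  Eremo_nigra vs Ictero_montana: 7
  Eremo_nigra vs Calli_rubra: 2
  Eremo_nigra vs Ao_vulgaris: 6
  Eremo_nigra vs Glypto_borealis: 5
  Ictero_montana vs Calli_rubra: 8
  Ictero_montana vs Ao_vulgaris: 9
  Ictero_montana vs Glypto_borealis: 8
  Calli_rubra vs Ao_vulgaris: 8
  Calli_rubra vs Glypto_borealis: 5
  Ao_vulgaris vs Glypto_borealis: 8
The smallest is 2, between Eremo_nigra and Calli_rubra.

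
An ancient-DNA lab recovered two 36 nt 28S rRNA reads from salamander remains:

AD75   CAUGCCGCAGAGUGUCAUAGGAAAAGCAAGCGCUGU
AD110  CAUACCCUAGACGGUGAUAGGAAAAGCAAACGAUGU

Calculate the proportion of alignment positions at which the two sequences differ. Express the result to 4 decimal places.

0.2222

The sequences differ at positions 4 (G/A), 7 (G/C), 8 (C/U), 12 (G/C), 13 (U/G), 16 (C/G), 30 (G/A), 33 (C/A).
There are 8 differences over 36 sites, so p = 8/36 = 0.2222.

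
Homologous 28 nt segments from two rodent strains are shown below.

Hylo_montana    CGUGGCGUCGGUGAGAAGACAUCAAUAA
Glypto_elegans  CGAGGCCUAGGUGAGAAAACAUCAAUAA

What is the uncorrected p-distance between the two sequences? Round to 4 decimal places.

0.1429

Mismatches occur at site 3 (U↔A), site 7 (G↔C), site 9 (C↔A), site 18 (G↔A).
There are 4 differences over 28 sites, so p = 4/28 = 0.1429.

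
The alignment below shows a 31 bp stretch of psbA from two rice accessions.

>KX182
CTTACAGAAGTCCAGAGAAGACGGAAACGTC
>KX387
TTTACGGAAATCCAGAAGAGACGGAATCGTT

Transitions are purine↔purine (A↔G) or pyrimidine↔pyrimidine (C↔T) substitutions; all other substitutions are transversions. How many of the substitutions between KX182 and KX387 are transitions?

Differing sites — 1:C/T (Ti); 6:A/G (Ti); 10:G/A (Ti); 17:G/A (Ti); 18:A/G (Ti); 27:A/T (Tv); 31:C/T (Ti).
Of the 7 differences, 6 transitions and 1 transversion, so the answer is 6.

6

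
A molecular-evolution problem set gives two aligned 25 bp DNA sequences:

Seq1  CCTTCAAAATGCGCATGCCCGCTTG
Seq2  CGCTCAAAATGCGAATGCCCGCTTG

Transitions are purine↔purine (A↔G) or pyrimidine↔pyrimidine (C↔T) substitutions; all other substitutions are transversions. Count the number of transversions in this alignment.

2

Mismatches occur at site 2 (C/G, transversion), site 3 (T/C, transition), site 14 (C/A, transversion).
Of the 3 differences, 1 transition and 2 transversions, so the answer is 2.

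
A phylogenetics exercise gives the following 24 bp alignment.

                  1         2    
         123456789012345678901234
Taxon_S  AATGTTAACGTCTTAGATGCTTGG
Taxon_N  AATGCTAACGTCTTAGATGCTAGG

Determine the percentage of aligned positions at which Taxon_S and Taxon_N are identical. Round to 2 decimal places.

91.67%

The sequences differ at positions 5 (T/C), 22 (T/A).
22 of the 24 sites match, so the percent identity is 22/24 × 100 = 91.67%.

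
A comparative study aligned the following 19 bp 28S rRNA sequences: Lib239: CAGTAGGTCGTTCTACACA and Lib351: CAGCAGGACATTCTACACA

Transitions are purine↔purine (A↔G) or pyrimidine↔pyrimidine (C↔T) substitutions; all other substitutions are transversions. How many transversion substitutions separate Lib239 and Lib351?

1

Differing sites — 4:T/C (Ti); 8:T/A (Tv); 10:G/A (Ti).
Of the 3 differences, 2 transitions and 1 transversion, so the answer is 1.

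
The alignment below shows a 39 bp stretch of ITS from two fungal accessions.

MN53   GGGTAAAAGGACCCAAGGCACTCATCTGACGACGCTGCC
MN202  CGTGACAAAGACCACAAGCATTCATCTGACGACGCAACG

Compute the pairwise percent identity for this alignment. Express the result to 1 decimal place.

Differing sites — 1:G/C; 3:G/T; 4:T/G; 6:A/C; 9:G/A; 14:C/A; 15:A/C; 17:G/A; 21:C/T; 36:T/A; 37:G/A; 39:C/G.
27 of the 39 sites match, so the percent identity is 27/39 × 100 = 69.2%.

69.2%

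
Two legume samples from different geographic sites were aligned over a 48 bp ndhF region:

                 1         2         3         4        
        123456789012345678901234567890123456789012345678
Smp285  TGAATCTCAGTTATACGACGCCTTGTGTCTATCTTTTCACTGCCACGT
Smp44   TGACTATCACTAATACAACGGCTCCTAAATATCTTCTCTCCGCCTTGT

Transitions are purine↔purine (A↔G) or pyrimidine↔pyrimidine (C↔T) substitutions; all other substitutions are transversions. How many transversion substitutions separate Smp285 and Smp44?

Differing sites — 4:A/C (Tv); 6:C/A (Tv); 10:G/C (Tv); 12:T/A (Tv); 17:G/A (Ti); 21:C/G (Tv); 24:T/C (Ti); 25:G/C (Tv); 27:G/A (Ti); 28:T/A (Tv); 29:C/A (Tv); 36:T/C (Ti); 39:A/T (Tv); 41:T/C (Ti); 45:A/T (Tv); 46:C/T (Ti).
Of the 16 differences, 6 transitions and 10 transversions, so the answer is 10.

10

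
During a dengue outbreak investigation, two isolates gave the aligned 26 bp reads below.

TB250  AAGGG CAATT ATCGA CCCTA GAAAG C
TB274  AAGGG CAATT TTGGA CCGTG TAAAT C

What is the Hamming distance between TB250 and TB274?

Mismatches occur at site 11 (A↔T), site 13 (C↔G), site 18 (C↔G), site 20 (A↔G), site 21 (G↔T), site 25 (G↔T).
That gives 6 mismatches out of 26 aligned sites, so the Hamming distance is 6.

6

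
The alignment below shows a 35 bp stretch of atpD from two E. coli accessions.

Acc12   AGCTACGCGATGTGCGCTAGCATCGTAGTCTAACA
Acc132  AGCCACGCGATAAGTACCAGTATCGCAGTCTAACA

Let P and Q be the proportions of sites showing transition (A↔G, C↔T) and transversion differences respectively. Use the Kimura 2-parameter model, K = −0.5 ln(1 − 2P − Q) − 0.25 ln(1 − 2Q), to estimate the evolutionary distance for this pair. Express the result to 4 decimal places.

Mismatches occur at site 4 (T/C, transition), site 12 (G/A, transition), site 13 (T/A, transversion), site 15 (C/T, transition), site 16 (G/A, transition), site 18 (T/C, transition), site 21 (C/T, transition), site 26 (T/C, transition).
Of the 8 differences, 7 transitions and 1 transversion over 35 sites: P = 7/35 = 0.200000, Q = 1/35 = 0.028571.
d = −0.5·ln(0.571429) − 0.25·ln(0.942858) = −0.5·(-0.559615) − 0.25·(-0.058840) = 0.2945.

0.2945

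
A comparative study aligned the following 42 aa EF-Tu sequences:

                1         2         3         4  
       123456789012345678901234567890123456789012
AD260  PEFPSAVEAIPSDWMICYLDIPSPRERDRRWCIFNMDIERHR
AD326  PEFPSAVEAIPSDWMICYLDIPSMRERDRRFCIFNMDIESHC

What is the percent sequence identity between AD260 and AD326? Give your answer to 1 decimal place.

90.5%

Differing sites — 24:P/M; 31:W/F; 40:R/S; 42:R/C.
38 of the 42 sites match, so the percent identity is 38/42 × 100 = 90.5%.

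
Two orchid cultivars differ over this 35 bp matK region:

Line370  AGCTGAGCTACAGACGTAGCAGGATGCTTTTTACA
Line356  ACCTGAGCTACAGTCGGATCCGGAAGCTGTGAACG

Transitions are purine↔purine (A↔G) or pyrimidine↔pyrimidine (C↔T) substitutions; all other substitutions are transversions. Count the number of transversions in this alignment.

9

The sequences differ at positions 2 (G/C, transversion), 14 (A/T, transversion), 17 (T/G, transversion), 19 (G/T, transversion), 21 (A/C, transversion), 25 (T/A, transversion), 29 (T/G, transversion), 31 (T/G, transversion), 32 (T/A, transversion), 35 (A/G, transition).
Of the 10 differences, 1 transition and 9 transversions, so the answer is 9.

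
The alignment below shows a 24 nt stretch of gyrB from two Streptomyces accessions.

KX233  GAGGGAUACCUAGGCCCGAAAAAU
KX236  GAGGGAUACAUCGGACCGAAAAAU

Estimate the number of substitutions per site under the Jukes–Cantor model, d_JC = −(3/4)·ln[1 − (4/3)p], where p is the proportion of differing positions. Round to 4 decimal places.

Mismatches occur at site 10 (C↔A), site 12 (A↔C), site 15 (C↔A).
p = 3/24 = 0.125000.
d = −0.75 · ln(1 − (4/3)·0.125000) = −0.75 · ln(0.833333) = −0.75 · (-0.182322) = 0.1367.

0.1367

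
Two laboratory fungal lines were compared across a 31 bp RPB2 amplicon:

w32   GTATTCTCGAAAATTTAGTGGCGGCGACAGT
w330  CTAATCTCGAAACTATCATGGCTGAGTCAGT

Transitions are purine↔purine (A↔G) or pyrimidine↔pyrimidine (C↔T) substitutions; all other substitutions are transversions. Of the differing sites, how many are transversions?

8

Mismatches occur at site 1 (G/C, transversion), site 4 (T/A, transversion), site 13 (A/C, transversion), site 15 (T/A, transversion), site 17 (A/C, transversion), site 18 (G/A, transition), site 23 (G/T, transversion), site 25 (C/A, transversion), site 27 (A/T, transversion).
Of the 9 differences, 1 transition and 8 transversions, so the answer is 8.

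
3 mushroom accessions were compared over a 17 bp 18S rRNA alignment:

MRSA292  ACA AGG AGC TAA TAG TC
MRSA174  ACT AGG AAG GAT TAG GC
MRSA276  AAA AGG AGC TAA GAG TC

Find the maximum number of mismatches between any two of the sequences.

8

Pairwise Hamming distances:
  MRSA292 vs MRSA174: 6
  MRSA292 vs MRSA276: 2
  MRSA174 vs MRSA276: 8
The largest is 8, between MRSA174 and MRSA276.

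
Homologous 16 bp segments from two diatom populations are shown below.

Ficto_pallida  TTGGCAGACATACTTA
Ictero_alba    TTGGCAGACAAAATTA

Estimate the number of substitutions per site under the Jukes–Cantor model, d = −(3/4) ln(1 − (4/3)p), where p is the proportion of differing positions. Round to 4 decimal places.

0.1367

Differing sites — 11:T/A; 13:C/A.
p = 2/16 = 0.125000.
d = −0.75 · ln(1 − (4/3)·0.125000) = −0.75 · ln(0.833333) = −0.75 · (-0.182322) = 0.1367.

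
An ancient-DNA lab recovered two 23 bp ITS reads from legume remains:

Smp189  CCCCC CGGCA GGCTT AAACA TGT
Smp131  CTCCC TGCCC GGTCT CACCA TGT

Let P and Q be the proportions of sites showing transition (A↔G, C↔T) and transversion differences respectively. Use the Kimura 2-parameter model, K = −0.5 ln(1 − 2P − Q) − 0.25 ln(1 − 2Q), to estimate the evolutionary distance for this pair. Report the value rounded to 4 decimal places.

Mismatches occur at site 2 (C↔T, transition), site 6 (C↔T, transition), site 8 (G↔C, transversion), site 10 (A↔C, transversion), site 13 (C↔T, transition), site 14 (T↔C, transition), site 16 (A↔C, transversion), site 18 (A↔C, transversion).
Of the 8 differences, 4 transitions and 4 transversions over 23 sites: P = 4/23 = 0.173913, Q = 4/23 = 0.173913.
d = −0.5·ln(0.478261) − 0.25·ln(0.652174) = −0.5·(-0.737599) − 0.25·(-0.427444) = 0.4757.

0.4757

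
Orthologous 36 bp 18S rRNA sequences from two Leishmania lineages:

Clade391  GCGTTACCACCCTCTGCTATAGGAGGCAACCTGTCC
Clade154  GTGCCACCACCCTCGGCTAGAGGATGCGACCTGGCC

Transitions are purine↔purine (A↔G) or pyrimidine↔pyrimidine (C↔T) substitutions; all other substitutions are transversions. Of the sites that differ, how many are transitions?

The sequences differ at positions 2 (C/T, transition), 4 (T/C, transition), 5 (T/C, transition), 15 (T/G, transversion), 20 (T/G, transversion), 25 (G/T, transversion), 28 (A/G, transition), 34 (T/G, transversion).
Of the 8 differences, 4 transitions and 4 transversions, so the answer is 4.

4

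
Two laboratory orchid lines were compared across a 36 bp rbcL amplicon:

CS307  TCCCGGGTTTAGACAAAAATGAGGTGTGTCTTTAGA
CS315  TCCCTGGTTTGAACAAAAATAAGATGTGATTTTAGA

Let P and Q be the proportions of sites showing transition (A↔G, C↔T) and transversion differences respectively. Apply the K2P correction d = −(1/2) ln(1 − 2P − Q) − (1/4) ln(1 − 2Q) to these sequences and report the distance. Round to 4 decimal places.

The sequences differ at positions 5 (G/T, transversion), 11 (A/G, transition), 12 (G/A, transition), 21 (G/A, transition), 24 (G/A, transition), 29 (T/A, transversion), 30 (C/T, transition).
Of the 7 differences, 5 transitions and 2 transversions over 36 sites: P = 5/36 = 0.138889, Q = 2/36 = 0.055556.
d = −0.5·ln(0.666666) − 0.25·ln(0.888888) = −0.5·(-0.405466) − 0.25·(-0.117784) = 0.2322.

0.2322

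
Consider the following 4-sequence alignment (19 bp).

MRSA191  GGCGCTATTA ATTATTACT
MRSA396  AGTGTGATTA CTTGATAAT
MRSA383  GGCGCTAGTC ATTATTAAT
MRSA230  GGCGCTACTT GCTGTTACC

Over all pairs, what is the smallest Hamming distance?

3

Pairwise Hamming distances:
  MRSA191 vs MRSA396: 8
  MRSA191 vs MRSA383: 3
  MRSA191 vs MRSA230: 6
  MRSA396 vs MRSA383: 9
  MRSA396 vs MRSA230: 11
  MRSA383 vs MRSA230: 7
The smallest is 3, between MRSA191 and MRSA383.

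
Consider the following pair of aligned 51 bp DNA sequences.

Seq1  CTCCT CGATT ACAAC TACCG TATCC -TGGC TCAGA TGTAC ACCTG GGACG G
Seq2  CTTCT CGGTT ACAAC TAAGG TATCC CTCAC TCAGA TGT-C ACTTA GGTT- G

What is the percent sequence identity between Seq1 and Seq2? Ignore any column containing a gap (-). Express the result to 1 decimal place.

Excluding the 3 gap columns leaves 48 comparable sites.
Differing sites — 3:C/T; 8:A/G; 18:C/A; 19:C/G; 28:G/C; 29:G/A; 43:C/T; 45:G/A; 48:A/T; 49:C/T.
38 of the 48 comparable sites match, so the percent identity is 38/48 × 100 = 79.2%.

79.2%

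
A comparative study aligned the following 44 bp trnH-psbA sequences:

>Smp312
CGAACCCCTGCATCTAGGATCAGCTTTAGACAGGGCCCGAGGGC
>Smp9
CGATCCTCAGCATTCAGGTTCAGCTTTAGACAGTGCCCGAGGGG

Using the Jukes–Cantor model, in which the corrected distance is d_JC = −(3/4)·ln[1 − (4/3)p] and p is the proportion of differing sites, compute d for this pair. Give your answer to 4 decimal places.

0.2082

The sequences differ at positions 4 (A/T), 7 (C/T), 9 (T/A), 14 (C/T), 15 (T/C), 19 (A/T), 34 (G/T), 44 (C/G).
p = 8/44 = 0.181818.
d = −0.75 · ln(1 − (4/3)·0.181818) = −0.75 · ln(0.757576) = −0.75 · (-0.277631) = 0.2082.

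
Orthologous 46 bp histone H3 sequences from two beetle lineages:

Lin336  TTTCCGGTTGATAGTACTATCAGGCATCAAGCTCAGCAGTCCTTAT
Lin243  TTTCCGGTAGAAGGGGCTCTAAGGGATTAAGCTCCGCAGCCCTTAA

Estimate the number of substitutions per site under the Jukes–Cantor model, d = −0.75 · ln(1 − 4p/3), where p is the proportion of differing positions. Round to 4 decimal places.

Differing sites — 9:T/A; 12:T/A; 13:A/G; 15:T/G; 16:A/G; 19:A/C; 21:C/A; 25:C/G; 28:C/T; 35:A/C; 40:T/C; 46:T/A.
p = 12/46 = 0.260870.
d = −0.75 · ln(1 − (4/3)·0.260870) = −0.75 · ln(0.652173) = −0.75 · (-0.427445) = 0.3206.

0.3206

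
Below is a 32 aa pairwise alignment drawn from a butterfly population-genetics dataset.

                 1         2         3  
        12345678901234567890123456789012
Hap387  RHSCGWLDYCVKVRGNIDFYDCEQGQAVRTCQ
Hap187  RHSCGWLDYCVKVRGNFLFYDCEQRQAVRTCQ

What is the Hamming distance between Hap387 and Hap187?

Mismatches occur at site 17 (I↔F), site 18 (D↔L), site 25 (G↔R).
That gives 3 mismatches out of 32 aligned sites, so the Hamming distance is 3.

3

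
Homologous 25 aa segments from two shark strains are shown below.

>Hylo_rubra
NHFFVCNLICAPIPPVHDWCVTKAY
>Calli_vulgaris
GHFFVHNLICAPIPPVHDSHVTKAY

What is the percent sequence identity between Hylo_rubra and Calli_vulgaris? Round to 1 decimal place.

Mismatches occur at site 1 (N↔G), site 6 (C↔H), site 19 (W↔S), site 20 (C↔H).
21 of the 25 sites match, so the percent identity is 21/25 × 100 = 84.0%.

84.0%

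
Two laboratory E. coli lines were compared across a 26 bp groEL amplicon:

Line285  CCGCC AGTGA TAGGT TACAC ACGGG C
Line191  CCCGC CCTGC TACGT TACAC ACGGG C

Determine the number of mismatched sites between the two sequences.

Mismatches occur at site 3 (G→C), site 4 (C→G), site 6 (A→C), site 7 (G→C), site 10 (A→C), site 13 (G→C).
That gives 6 mismatches out of 26 aligned sites, so the Hamming distance is 6.

6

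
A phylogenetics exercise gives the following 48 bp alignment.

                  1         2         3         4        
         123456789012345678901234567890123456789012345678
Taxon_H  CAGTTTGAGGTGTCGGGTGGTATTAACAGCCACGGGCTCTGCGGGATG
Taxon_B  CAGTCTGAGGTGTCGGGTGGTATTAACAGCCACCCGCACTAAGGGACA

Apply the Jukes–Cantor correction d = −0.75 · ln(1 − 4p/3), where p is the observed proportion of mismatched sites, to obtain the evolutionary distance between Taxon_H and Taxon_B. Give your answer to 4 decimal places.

0.1885

Differing sites — 5:T/C; 34:G/C; 35:G/C; 38:T/A; 41:G/A; 42:C/A; 47:T/C; 48:G/A.
p = 8/48 = 0.166667.
d = −0.75 · ln(1 − (4/3)·0.166667) = −0.75 · ln(0.777777) = −0.75 · (-0.251315) = 0.1885.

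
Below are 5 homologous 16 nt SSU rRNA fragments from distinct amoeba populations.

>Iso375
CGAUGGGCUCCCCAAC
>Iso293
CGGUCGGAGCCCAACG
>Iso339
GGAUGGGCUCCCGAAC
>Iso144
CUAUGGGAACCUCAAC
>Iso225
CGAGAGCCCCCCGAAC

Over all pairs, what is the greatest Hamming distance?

9

Pairwise Hamming distances:
  Iso375 vs Iso293: 7
  Iso375 vs Iso339: 2
  Iso375 vs Iso144: 4
  Iso375 vs Iso225: 5
  Iso293 vs Iso339: 8
  Iso293 vs Iso144: 8
  Iso293 vs Iso225: 9
  Iso339 vs Iso144: 6
  Iso339 vs Iso225: 5
  Iso144 vs Iso225: 8
The largest is 9, between Iso293 and Iso225.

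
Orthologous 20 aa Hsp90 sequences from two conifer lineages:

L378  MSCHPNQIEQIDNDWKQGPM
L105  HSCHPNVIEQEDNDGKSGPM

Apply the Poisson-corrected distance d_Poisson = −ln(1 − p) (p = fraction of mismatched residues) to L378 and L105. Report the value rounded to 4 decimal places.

The sequences differ at positions 1 (M/H), 7 (Q/V), 11 (I/E), 15 (W/G), 17 (Q/S).
p = 5/20 = 0.250000.
d = −ln(1 − 0.250000) = −ln(0.750000) = 0.2877.

0.2877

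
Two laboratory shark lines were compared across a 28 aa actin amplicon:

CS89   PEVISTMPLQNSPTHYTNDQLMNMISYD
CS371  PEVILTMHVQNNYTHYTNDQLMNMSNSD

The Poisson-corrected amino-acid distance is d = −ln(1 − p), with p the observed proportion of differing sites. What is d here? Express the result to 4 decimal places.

Differing sites — 5:S/L; 8:P/H; 9:L/V; 12:S/N; 13:P/Y; 25:I/S; 26:S/N; 27:Y/S.
p = 8/28 = 0.285714.
d = −ln(1 − 0.285714) = −ln(0.714286) = 0.3365.

0.3365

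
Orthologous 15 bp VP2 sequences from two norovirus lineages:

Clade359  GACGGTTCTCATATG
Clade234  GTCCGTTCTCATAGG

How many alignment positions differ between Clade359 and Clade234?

Differing sites — 2:A/T; 4:G/C; 14:T/G.
That gives 3 mismatches out of 15 aligned sites, so the Hamming distance is 3.

3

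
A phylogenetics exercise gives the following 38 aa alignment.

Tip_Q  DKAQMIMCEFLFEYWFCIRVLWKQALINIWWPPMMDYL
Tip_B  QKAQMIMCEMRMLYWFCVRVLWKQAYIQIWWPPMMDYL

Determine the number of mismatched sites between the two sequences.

8

The sequences differ at positions 1 (D/Q), 10 (F/M), 11 (L/R), 12 (F/M), 13 (E/L), 18 (I/V), 26 (L/Y), 28 (N/Q).
That gives 8 mismatches out of 38 aligned sites, so the Hamming distance is 8.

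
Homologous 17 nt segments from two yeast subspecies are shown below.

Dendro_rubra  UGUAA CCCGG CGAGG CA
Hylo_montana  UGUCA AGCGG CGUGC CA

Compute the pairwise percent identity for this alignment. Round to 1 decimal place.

70.6%

Differing sites — 4:A/C; 6:C/A; 7:C/G; 13:A/U; 15:G/C.
12 of the 17 sites match, so the percent identity is 12/17 × 100 = 70.6%.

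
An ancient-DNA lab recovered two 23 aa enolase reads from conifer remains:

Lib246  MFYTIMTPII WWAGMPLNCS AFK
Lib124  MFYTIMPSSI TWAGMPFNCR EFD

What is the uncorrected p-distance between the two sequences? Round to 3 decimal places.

The sequences differ at positions 7 (T/P), 8 (P/S), 9 (I/S), 11 (W/T), 17 (L/F), 20 (S/R), 21 (A/E), 23 (K/D).
There are 8 differences over 23 sites, so p = 8/23 = 0.348.

0.348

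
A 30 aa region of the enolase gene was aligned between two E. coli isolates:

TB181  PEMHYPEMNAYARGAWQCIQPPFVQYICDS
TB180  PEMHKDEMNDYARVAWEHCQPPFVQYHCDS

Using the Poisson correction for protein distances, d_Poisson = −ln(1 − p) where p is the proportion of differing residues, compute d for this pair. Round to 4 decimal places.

Mismatches occur at site 5 (Y→K), site 6 (P→D), site 10 (A→D), site 14 (G→V), site 17 (Q→E), site 18 (C→H), site 19 (I→C), site 27 (I→H).
p = 8/30 = 0.266667.
d = −ln(1 − 0.266667) = −ln(0.733333) = 0.3102.

0.3102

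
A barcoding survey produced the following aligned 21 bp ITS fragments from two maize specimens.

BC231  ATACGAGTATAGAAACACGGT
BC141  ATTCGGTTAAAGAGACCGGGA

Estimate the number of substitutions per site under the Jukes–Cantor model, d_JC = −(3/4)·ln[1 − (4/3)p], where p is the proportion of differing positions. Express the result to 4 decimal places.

0.5319

Differing sites — 3:A/T; 6:A/G; 7:G/T; 10:T/A; 14:A/G; 17:A/C; 18:C/G; 21:T/A.
p = 8/21 = 0.380952.
d = −0.75 · ln(1 − (4/3)·0.380952) = −0.75 · ln(0.492064) = −0.75 · (-0.709146) = 0.5319.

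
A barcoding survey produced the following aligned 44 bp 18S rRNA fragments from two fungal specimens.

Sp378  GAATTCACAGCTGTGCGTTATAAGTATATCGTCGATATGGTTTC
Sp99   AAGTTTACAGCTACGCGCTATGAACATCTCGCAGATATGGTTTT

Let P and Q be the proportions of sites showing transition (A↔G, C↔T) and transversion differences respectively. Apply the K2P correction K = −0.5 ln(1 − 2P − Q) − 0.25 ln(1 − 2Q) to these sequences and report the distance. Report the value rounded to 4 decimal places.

0.4181

The sequences differ at positions 1 (G/A, transition), 3 (A/G, transition), 6 (C/T, transition), 13 (G/A, transition), 14 (T/C, transition), 18 (T/C, transition), 22 (A/G, transition), 24 (G/A, transition), 25 (T/C, transition), 28 (A/C, transversion), 32 (T/C, transition), 33 (C/A, transversion), 44 (C/T, transition).
Of the 13 differences, 11 transitions and 2 transversions over 44 sites: P = 11/44 = 0.250000, Q = 2/44 = 0.045455.
d = −0.5·ln(0.454545) − 0.25·ln(0.909090) = −0.5·(-0.788458) − 0.25·(-0.095311) = 0.4181.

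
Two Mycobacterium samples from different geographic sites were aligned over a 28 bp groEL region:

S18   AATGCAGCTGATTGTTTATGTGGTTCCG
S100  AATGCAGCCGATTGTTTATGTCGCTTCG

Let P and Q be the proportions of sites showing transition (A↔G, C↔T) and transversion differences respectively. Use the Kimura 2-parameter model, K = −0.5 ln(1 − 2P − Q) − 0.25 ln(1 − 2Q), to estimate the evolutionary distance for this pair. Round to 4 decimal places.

The sequences differ at positions 9 (T/C, transition), 22 (G/C, transversion), 24 (T/C, transition), 26 (C/T, transition).
Of the 4 differences, 3 transitions and 1 transversion over 28 sites: P = 3/28 = 0.107143, Q = 1/28 = 0.035714.
d = −0.5·ln(0.750000) − 0.25·ln(0.928572) = −0.5·(-0.287682) − 0.25·(-0.074107) = 0.1624.

0.1624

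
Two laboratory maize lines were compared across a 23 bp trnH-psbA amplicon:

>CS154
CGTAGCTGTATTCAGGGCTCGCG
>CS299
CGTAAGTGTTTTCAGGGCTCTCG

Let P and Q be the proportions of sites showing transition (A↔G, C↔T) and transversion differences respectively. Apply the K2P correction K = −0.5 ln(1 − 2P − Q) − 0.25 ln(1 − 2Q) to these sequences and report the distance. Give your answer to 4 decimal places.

0.1981

Differing sites — 5:G/A (Ti); 6:C/G (Tv); 10:A/T (Tv); 21:G/T (Tv).
Of the 4 differences, 1 transition and 3 transversions over 23 sites: P = 1/23 = 0.043478, Q = 3/23 = 0.130435.
d = −0.5·ln(0.782609) − 0.25·ln(0.739130) = −0.5·(-0.245122) − 0.25·(-0.302281) = 0.1981.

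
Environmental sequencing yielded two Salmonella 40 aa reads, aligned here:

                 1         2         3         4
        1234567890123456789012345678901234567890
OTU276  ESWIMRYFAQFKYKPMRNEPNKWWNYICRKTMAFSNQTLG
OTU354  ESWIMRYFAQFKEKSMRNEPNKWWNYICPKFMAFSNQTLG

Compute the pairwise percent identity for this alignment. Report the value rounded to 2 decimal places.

90.00%

Differing sites — 13:Y/E; 15:P/S; 29:R/P; 31:T/F.
36 of the 40 sites match, so the percent identity is 36/40 × 100 = 90.00%.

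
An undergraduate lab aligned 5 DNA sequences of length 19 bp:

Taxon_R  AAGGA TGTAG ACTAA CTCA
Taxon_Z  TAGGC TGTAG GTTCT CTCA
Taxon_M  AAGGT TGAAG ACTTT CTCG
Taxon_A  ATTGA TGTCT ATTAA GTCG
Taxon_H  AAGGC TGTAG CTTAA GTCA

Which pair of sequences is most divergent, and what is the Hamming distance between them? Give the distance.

11

Pairwise Hamming distances:
  Taxon_R vs Taxon_Z: 6
  Taxon_R vs Taxon_M: 5
  Taxon_R vs Taxon_A: 7
  Taxon_R vs Taxon_H: 4
  Taxon_Z vs Taxon_M: 7
  Taxon_Z vs Taxon_A: 11
  Taxon_Z vs Taxon_H: 5
  Taxon_M vs Taxon_A: 10
  Taxon_M vs Taxon_H: 8
  Taxon_A vs Taxon_H: 7
The largest is 11, between Taxon_Z and Taxon_A.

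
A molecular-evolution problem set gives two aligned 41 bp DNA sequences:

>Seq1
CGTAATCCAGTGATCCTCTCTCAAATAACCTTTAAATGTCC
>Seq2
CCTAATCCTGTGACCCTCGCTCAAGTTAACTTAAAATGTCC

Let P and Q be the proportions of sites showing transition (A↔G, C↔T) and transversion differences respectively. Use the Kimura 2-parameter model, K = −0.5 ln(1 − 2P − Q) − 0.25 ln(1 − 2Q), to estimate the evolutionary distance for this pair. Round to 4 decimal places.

Mismatches occur at site 2 (G/C, transversion), site 9 (A/T, transversion), site 14 (T/C, transition), site 19 (T/G, transversion), site 25 (A/G, transition), site 27 (A/T, transversion), site 29 (C/A, transversion), site 33 (T/A, transversion).
Of the 8 differences, 2 transitions and 6 transversions over 41 sites: P = 2/41 = 0.048780, Q = 6/41 = 0.146341.
d = −0.5·ln(0.756099) − 0.25·ln(0.707318) = −0.5·(-0.279583) − 0.25·(-0.346275) = 0.2264.

0.2264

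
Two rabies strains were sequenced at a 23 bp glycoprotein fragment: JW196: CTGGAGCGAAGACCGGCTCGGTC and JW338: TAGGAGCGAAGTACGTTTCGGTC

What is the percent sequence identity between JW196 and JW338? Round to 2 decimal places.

73.91%

The sequences differ at positions 1 (C/T), 2 (T/A), 12 (A/T), 13 (C/A), 16 (G/T), 17 (C/T).
17 of the 23 sites match, so the percent identity is 17/23 × 100 = 73.91%.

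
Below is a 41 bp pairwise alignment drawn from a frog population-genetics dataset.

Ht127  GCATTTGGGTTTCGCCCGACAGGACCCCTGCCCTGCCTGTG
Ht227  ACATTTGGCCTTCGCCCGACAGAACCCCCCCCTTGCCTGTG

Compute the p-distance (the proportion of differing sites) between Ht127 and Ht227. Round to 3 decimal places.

0.171

Mismatches occur at site 1 (G→A), site 9 (G→C), site 10 (T→C), site 23 (G→A), site 29 (T→C), site 30 (G→C), site 33 (C→T).
There are 7 differences over 41 sites, so p = 7/41 = 0.171.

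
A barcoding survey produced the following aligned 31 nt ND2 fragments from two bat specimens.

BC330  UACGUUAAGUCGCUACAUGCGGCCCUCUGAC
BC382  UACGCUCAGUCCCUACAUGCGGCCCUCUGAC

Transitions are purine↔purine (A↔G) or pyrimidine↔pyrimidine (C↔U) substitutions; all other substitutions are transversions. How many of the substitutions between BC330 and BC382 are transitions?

1

Differing sites — 5:U/C (Ti); 7:A/C (Tv); 12:G/C (Tv).
Of the 3 differences, 1 transition and 2 transversions, so the answer is 1.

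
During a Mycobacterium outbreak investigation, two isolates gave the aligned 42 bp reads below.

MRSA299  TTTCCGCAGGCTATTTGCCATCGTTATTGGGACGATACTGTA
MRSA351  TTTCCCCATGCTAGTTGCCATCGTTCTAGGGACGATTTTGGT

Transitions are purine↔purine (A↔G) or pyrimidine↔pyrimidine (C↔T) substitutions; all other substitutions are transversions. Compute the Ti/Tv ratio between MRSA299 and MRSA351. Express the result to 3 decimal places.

0.125

The sequences differ at positions 6 (G/C, transversion), 9 (G/T, transversion), 14 (T/G, transversion), 26 (A/C, transversion), 28 (T/A, transversion), 37 (A/T, transversion), 38 (C/T, transition), 41 (T/G, transversion), 42 (A/T, transversion).
Of the 9 differences, 1 transition and 8 transversions, so Ti/Tv = 1/8 = 0.125.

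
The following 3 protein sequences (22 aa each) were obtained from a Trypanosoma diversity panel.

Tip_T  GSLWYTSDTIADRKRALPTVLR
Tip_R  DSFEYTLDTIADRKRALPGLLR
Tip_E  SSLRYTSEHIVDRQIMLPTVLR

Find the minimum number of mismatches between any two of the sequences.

Pairwise Hamming distances:
  Tip_T vs Tip_R: 6
  Tip_T vs Tip_E: 8
  Tip_R vs Tip_E: 12
The smallest is 6, between Tip_T and Tip_R.

6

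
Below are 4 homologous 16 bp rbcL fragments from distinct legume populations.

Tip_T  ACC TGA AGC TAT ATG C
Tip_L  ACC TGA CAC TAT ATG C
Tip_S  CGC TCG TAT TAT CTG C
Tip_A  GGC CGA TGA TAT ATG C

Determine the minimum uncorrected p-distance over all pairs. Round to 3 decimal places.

0.125

Pairwise Hamming distances:
  Tip_T vs Tip_L: 2
  Tip_T vs Tip_S: 8
  Tip_T vs Tip_A: 5
  Tip_L vs Tip_S: 7
  Tip_L vs Tip_A: 6
  Tip_S vs Tip_A: 7
The smallest is 2 mismatches, between Tip_T and Tip_L; p = 2/16 = 0.125.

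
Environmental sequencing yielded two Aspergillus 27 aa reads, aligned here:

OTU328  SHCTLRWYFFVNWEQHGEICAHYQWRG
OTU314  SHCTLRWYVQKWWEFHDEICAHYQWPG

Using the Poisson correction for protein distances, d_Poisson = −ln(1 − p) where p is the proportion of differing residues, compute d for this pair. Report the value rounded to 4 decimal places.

Mismatches occur at site 9 (F→V), site 10 (F→Q), site 11 (V→K), site 12 (N→W), site 15 (Q→F), site 17 (G→D), site 26 (R→P).
p = 7/27 = 0.259259.
d = −ln(1 − 0.259259) = −ln(0.740741) = 0.3001.

0.3001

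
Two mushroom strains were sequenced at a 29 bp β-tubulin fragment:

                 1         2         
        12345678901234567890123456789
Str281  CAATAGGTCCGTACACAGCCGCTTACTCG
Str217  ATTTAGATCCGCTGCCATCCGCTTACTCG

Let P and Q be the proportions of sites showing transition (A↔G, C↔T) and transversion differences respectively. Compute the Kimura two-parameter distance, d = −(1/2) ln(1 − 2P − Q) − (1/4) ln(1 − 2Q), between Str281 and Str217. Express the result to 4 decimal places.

0.4033

Differing sites — 1:C/A (Tv); 2:A/T (Tv); 3:A/T (Tv); 7:G/A (Ti); 12:T/C (Ti); 13:A/T (Tv); 14:C/G (Tv); 15:A/C (Tv); 18:G/T (Tv).
Of the 9 differences, 2 transitions and 7 transversions over 29 sites: P = 2/29 = 0.068966, Q = 7/29 = 0.241379.
d = −0.5·ln(0.620689) − 0.25·ln(0.517242) = −0.5·(-0.476925) − 0.25·(-0.659244) = 0.4033.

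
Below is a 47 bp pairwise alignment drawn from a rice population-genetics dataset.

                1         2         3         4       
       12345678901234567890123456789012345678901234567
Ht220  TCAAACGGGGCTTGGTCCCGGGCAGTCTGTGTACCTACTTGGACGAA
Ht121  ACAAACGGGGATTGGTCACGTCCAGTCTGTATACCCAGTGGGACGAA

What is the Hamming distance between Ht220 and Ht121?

9

Differing sites — 1:T/A; 11:C/A; 18:C/A; 21:G/T; 22:G/C; 31:G/A; 36:T/C; 38:C/G; 40:T/G.
That gives 9 mismatches out of 47 aligned sites, so the Hamming distance is 9.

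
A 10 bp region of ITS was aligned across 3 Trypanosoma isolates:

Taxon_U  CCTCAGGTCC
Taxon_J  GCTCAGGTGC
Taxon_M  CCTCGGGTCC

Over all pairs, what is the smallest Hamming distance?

1

Pairwise Hamming distances:
  Taxon_U vs Taxon_J: 2
  Taxon_U vs Taxon_M: 1
  Taxon_J vs Taxon_M: 3
The smallest is 1, between Taxon_U and Taxon_M.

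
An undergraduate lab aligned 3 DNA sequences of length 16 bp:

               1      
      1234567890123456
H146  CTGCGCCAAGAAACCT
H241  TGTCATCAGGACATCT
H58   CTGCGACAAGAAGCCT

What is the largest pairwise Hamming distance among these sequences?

9

Pairwise Hamming distances:
  H146 vs H241: 8
  H146 vs H58: 2
  H241 vs H58: 9
The largest is 9, between H241 and H58.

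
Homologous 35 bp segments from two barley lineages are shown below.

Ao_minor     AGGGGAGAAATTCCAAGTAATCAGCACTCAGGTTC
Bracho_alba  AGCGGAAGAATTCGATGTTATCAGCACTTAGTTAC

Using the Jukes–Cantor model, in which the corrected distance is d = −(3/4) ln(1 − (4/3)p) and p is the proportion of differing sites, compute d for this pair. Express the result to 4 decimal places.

The sequences differ at positions 3 (G/C), 7 (G/A), 8 (A/G), 14 (C/G), 16 (A/T), 19 (A/T), 29 (C/T), 32 (G/T), 34 (T/A).
p = 9/35 = 0.257143.
d = −0.75 · ln(1 − (4/3)·0.257143) = −0.75 · ln(0.657143) = −0.75 · (-0.419854) = 0.3149.

0.3149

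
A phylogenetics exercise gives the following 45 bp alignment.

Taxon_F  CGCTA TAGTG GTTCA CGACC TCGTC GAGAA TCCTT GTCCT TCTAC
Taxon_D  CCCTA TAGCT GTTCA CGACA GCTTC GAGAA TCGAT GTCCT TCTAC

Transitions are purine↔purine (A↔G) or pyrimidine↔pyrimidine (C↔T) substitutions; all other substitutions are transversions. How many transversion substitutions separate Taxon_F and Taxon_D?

7

The sequences differ at positions 2 (G/C, transversion), 9 (T/C, transition), 10 (G/T, transversion), 20 (C/A, transversion), 21 (T/G, transversion), 23 (G/T, transversion), 33 (C/G, transversion), 34 (T/A, transversion).
Of the 8 differences, 1 transition and 7 transversions, so the answer is 7.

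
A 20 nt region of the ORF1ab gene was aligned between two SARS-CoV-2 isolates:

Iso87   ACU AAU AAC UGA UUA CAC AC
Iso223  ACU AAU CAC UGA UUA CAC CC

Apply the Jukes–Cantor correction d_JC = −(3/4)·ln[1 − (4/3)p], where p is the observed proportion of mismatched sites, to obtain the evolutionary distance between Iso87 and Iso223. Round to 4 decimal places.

Differing sites — 7:A/C; 19:A/C.
p = 2/20 = 0.100000.
d = −0.75 · ln(1 − (4/3)·0.100000) = −0.75 · ln(0.866667) = −0.75 · (-0.143100) = 0.1073.

0.1073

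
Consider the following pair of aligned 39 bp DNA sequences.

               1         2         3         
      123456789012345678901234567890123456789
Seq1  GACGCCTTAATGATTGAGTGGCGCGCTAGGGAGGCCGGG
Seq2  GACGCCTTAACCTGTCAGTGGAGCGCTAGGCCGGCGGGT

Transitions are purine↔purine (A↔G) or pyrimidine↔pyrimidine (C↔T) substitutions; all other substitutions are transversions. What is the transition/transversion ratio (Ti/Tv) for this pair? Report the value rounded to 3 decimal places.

0.111

Differing sites — 11:T/C (Ti); 12:G/C (Tv); 13:A/T (Tv); 14:T/G (Tv); 16:G/C (Tv); 22:C/A (Tv); 31:G/C (Tv); 32:A/C (Tv); 36:C/G (Tv); 39:G/T (Tv).
Of the 10 differences, 1 transition and 9 transversions, so Ti/Tv = 1/9 = 0.111.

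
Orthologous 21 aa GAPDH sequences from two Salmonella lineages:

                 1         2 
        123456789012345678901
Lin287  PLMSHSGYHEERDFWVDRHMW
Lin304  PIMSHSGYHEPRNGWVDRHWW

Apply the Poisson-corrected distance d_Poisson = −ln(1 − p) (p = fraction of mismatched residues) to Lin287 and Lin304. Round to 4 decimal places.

Mismatches occur at site 2 (L/I), site 11 (E/P), site 13 (D/N), site 14 (F/G), site 20 (M/W).
p = 5/21 = 0.238095.
d = −ln(1 − 0.238095) = −ln(0.761905) = 0.2719.

0.2719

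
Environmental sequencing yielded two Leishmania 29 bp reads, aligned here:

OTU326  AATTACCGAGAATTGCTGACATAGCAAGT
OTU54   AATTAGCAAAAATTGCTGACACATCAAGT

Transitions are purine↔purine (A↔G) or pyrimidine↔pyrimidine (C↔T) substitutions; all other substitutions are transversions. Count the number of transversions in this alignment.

2

Mismatches occur at site 6 (C↔G, transversion), site 8 (G↔A, transition), site 10 (G↔A, transition), site 22 (T↔C, transition), site 24 (G↔T, transversion).
Of the 5 differences, 3 transitions and 2 transversions, so the answer is 2.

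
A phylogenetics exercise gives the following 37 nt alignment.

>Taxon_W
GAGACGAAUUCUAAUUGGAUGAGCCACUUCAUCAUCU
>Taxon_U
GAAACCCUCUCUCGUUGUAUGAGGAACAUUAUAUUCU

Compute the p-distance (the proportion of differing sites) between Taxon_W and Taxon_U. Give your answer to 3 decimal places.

0.378

Mismatches occur at site 3 (G/A), site 6 (G/C), site 7 (A/C), site 8 (A/U), site 9 (U/C), site 13 (A/C), site 14 (A/G), site 18 (G/U), site 24 (C/G), site 25 (C/A), site 28 (U/A), site 30 (C/U), site 33 (C/A), site 34 (A/U).
There are 14 differences over 37 sites, so p = 14/37 = 0.378.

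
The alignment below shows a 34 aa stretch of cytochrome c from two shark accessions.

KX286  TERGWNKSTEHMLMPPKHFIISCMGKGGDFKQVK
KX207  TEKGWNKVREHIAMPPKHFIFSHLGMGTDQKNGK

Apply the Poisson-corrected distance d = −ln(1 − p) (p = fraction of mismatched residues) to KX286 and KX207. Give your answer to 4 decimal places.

0.4818

The sequences differ at positions 3 (R/K), 8 (S/V), 9 (T/R), 12 (M/I), 13 (L/A), 21 (I/F), 23 (C/H), 24 (M/L), 26 (K/M), 28 (G/T), 30 (F/Q), 32 (Q/N), 33 (V/G).
p = 13/34 = 0.382353.
d = −ln(1 − 0.382353) = −ln(0.617647) = 0.4818.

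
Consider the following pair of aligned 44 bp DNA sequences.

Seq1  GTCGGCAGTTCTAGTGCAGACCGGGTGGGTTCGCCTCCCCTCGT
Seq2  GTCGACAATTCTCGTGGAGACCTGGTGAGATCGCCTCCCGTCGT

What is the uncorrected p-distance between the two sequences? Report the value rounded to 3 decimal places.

Mismatches occur at site 5 (G↔A), site 8 (G↔A), site 13 (A↔C), site 17 (C↔G), site 23 (G↔T), site 28 (G↔A), site 30 (T↔A), site 40 (C↔G).
There are 8 differences over 44 sites, so p = 8/44 = 0.182.

0.182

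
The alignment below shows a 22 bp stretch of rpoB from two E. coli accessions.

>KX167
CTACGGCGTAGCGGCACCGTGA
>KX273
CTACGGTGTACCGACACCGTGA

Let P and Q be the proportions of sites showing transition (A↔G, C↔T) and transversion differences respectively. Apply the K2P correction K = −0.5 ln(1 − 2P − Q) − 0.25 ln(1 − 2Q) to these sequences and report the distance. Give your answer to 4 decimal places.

The sequences differ at positions 7 (C/T, transition), 11 (G/C, transversion), 14 (G/A, transition).
Of the 3 differences, 2 transitions and 1 transversion over 22 sites: P = 2/22 = 0.090909, Q = 1/22 = 0.045455.
d = −0.5·ln(0.772727) − 0.25·ln(0.909090) = −0.5·(-0.257829) − 0.25·(-0.095311) = 0.1527.

0.1527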